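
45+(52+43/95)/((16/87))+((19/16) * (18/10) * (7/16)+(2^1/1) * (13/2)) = 8369639/24320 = 344.15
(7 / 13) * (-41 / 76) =-287 / 988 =-0.29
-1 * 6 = -6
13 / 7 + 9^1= 76 / 7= 10.86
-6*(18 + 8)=-156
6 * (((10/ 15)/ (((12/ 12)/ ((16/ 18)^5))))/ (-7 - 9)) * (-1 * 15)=40960/ 19683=2.08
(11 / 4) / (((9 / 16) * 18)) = 22 / 81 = 0.27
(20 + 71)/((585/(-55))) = -77/9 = -8.56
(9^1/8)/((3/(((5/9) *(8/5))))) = 0.33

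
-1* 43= -43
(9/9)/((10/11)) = 11/10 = 1.10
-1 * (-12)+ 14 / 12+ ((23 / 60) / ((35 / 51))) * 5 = 6703 / 420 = 15.96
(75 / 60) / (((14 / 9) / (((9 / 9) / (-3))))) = -15 / 56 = -0.27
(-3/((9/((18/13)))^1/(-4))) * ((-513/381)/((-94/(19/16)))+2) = 1155795/310388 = 3.72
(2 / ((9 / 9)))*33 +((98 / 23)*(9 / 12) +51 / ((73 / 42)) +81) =602889 / 3358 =179.54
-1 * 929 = -929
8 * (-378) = -3024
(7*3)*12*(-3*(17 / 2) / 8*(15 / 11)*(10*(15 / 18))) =-401625 / 44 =-9127.84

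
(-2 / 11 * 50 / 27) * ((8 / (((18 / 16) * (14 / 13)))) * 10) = -416000 / 18711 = -22.23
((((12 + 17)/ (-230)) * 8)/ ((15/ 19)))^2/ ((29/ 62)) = 10385248/ 2975625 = 3.49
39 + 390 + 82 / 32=6905 / 16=431.56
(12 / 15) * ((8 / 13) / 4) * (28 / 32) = 7 / 65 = 0.11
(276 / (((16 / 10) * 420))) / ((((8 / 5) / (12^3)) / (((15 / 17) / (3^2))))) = 5175 / 119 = 43.49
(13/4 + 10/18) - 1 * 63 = -2131/36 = -59.19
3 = 3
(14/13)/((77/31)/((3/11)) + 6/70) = 22785/194506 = 0.12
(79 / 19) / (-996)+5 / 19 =4901 / 18924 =0.26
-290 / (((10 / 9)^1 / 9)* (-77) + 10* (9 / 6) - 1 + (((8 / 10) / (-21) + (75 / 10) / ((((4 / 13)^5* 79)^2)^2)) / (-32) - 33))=2253404860996413602503065600 / 1029680104596159888235452589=2.19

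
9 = 9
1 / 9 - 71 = -70.89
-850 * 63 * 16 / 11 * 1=-856800 / 11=-77890.91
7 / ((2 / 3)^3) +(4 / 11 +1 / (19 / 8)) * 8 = 49997 / 1672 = 29.90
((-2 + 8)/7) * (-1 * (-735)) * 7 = 4410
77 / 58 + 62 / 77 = 2.13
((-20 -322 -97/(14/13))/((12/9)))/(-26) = 18147/1456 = 12.46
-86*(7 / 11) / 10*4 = -1204 / 55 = -21.89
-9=-9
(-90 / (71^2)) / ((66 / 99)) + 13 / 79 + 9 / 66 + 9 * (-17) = -1338070661 / 8761258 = -152.73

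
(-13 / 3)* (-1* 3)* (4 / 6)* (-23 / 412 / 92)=-13 / 2472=-0.01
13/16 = 0.81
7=7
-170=-170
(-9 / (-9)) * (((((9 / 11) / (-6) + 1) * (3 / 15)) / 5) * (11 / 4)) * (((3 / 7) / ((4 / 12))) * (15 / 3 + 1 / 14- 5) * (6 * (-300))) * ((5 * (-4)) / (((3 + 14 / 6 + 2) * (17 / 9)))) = 207765 / 9163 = 22.67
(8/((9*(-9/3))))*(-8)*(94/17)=13.11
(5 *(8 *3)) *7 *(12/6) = 1680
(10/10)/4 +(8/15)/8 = 19/60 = 0.32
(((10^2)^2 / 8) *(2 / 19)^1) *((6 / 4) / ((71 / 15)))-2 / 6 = 41.36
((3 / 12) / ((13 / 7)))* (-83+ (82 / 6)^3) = 116690 / 351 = 332.45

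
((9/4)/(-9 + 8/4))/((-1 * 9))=1/28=0.04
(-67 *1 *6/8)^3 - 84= -8125977/64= -126968.39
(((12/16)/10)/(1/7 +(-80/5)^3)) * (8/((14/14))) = -7/47785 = -0.00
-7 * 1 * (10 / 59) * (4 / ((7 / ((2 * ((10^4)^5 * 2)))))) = -16000000000000000000000 / 59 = -271186440677966101694.92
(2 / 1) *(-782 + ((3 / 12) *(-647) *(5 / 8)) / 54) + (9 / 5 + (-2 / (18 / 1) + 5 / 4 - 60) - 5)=-7040759 / 4320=-1629.81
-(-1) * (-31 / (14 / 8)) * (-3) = 372 / 7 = 53.14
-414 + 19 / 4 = -1637 / 4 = -409.25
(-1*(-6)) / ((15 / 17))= 34 / 5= 6.80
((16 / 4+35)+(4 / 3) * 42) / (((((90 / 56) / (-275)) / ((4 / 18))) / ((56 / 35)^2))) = -749056 / 81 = -9247.60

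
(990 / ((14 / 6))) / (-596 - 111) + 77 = 378103 / 4949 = 76.40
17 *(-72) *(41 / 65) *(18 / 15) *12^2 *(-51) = 2211307776 / 325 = 6804023.93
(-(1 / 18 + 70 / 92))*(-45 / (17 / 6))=5070 / 391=12.97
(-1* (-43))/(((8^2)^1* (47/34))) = 731/1504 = 0.49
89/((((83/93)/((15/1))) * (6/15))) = 620775/166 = 3739.61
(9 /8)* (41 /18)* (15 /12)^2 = 1025 /256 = 4.00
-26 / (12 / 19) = -247 / 6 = -41.17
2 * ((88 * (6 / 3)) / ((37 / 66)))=23232 / 37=627.89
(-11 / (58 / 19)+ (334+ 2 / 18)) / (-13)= -172525 / 6786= -25.42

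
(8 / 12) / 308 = 1 / 462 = 0.00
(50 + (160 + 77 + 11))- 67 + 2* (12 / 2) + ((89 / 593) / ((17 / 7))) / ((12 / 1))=29396819 / 120972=243.01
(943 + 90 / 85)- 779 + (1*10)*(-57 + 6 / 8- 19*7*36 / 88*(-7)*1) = 1275787 / 374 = 3411.20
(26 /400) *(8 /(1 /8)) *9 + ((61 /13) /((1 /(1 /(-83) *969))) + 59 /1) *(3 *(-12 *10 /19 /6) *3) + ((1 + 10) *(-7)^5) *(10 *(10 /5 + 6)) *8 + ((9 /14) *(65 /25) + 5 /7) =-848996597460561 /7175350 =-118321280.14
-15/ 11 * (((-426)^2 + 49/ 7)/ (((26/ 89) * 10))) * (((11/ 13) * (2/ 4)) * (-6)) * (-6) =-436103649/ 338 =-1290247.48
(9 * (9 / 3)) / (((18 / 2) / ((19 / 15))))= 19 / 5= 3.80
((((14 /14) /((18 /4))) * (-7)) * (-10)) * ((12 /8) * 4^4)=17920 /3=5973.33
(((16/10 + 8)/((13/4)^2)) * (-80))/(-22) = 6144/1859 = 3.31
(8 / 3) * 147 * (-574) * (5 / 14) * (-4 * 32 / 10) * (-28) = -28801024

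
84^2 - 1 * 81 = 6975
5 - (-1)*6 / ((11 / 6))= 91 / 11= 8.27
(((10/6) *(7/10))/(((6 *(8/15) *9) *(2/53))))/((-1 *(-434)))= 265/107136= 0.00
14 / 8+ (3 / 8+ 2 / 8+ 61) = 507 / 8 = 63.38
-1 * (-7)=7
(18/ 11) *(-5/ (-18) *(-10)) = -50/ 11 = -4.55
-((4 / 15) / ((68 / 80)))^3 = -4096 / 132651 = -0.03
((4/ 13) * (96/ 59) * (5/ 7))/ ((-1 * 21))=-640/ 37583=-0.02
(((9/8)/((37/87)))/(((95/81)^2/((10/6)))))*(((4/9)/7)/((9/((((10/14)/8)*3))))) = 63423/10471888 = 0.01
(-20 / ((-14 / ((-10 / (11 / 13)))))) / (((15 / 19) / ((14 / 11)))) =-9880 / 363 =-27.22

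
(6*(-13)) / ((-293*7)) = 78 / 2051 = 0.04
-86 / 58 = -43 / 29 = -1.48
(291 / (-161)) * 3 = -873 / 161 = -5.42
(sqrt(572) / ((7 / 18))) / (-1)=-36*sqrt(143) / 7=-61.50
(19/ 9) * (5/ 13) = 95/ 117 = 0.81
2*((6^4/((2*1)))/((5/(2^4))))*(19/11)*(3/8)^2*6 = 332424/55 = 6044.07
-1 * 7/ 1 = -7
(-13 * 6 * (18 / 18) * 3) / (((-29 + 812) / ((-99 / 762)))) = 143 / 3683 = 0.04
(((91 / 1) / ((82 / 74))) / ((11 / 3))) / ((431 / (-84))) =-848484 / 194381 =-4.37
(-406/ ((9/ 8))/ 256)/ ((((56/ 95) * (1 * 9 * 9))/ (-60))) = 13775/ 7776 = 1.77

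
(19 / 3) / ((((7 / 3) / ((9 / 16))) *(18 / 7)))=19 / 32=0.59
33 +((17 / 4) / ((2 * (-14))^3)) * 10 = 1448747 / 43904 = 33.00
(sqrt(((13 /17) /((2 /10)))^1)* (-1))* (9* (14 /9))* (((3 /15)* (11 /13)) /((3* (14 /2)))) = -22* sqrt(1105) /3315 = -0.22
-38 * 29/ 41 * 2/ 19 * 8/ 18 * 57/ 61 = -8816/ 7503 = -1.17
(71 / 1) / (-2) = -71 / 2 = -35.50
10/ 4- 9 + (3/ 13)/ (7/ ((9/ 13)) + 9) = -14507/ 2236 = -6.49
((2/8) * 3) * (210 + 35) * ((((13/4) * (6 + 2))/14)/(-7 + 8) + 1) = 525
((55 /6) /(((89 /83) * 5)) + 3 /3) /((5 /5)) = 1447 /534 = 2.71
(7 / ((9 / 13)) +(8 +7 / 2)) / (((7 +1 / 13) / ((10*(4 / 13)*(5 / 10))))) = 1945 / 414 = 4.70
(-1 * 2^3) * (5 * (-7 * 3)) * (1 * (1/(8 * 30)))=7/2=3.50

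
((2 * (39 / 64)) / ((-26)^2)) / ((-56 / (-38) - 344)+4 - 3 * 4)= -19 / 3694080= -0.00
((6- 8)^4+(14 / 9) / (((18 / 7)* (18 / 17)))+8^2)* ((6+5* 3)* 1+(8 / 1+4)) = 1292203 / 486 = 2658.85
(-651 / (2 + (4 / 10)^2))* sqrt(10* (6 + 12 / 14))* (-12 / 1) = 6200* sqrt(210) / 3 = 29948.85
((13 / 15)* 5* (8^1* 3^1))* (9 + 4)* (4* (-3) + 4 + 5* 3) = 9464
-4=-4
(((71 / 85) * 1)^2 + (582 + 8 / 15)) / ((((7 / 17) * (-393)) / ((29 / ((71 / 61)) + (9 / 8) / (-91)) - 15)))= -6470859421309 / 181296952200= -35.69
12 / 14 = 6 / 7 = 0.86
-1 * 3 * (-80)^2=-19200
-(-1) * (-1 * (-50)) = 50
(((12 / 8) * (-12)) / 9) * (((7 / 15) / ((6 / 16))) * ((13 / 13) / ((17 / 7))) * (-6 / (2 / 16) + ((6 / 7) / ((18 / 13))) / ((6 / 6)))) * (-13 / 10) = -144872 / 2295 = -63.13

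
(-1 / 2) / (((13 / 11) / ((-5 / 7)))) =55 / 182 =0.30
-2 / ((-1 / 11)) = 22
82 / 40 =41 / 20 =2.05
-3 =-3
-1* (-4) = 4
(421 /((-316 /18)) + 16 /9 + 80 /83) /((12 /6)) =-2506799 /236052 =-10.62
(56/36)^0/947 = 1/947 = 0.00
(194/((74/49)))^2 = 22591009/1369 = 16501.83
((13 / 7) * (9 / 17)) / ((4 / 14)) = 117 / 34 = 3.44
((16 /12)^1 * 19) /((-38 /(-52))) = 34.67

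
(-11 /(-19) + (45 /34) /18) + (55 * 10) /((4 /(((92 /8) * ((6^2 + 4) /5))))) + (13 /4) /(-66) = 1078742239 /85272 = 12650.60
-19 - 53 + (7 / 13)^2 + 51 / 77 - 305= -4893509 / 13013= -376.05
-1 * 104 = -104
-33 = -33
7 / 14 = 1 / 2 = 0.50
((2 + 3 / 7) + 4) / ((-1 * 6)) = -15 / 14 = -1.07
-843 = -843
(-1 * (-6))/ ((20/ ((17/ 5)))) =51/ 50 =1.02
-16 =-16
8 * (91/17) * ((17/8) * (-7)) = -637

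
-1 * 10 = -10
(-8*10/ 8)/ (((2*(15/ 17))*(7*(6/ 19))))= -323/ 126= -2.56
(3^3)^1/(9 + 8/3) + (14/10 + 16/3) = 9.05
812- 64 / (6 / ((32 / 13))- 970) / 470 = 2954084932 / 3638035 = 812.00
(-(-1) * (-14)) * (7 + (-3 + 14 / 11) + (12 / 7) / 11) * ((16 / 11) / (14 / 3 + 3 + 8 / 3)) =-3648 / 341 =-10.70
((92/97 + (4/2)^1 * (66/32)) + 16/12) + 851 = 1996043/2328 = 857.41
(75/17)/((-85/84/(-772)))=972720/289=3365.81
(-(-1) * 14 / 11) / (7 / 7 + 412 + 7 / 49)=49 / 15906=0.00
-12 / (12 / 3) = -3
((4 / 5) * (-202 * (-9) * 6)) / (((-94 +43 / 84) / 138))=-505782144 / 39265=-12881.25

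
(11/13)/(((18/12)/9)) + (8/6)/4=211/39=5.41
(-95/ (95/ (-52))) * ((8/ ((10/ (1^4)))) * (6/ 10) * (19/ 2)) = 5928/ 25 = 237.12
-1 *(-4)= 4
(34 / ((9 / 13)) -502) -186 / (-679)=-2765930 / 6111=-452.61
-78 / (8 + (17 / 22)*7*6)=-858 / 445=-1.93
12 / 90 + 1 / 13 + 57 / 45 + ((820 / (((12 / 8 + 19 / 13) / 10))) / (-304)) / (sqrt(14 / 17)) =96 / 65 -13325 * sqrt(238) / 20482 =-8.56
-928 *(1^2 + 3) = -3712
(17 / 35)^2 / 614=289 / 752150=0.00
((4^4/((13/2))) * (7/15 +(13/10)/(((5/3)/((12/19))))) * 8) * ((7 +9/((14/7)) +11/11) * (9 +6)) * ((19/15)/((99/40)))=111984640/3861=29004.05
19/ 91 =0.21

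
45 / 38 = 1.18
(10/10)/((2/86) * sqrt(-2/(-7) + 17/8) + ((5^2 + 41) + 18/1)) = 2899232/243535443-86 * sqrt(210)/243535443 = 0.01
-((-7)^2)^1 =-49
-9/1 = -9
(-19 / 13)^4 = 130321 / 28561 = 4.56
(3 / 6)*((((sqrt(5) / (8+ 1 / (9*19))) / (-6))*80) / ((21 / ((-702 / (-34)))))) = -1.83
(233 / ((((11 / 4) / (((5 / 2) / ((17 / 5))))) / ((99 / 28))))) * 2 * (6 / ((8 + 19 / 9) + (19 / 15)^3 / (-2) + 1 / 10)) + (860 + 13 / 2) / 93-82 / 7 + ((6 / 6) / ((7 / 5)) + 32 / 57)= 1245693805933 / 4350268006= 286.35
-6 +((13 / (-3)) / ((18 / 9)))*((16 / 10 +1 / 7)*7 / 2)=-1153 / 60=-19.22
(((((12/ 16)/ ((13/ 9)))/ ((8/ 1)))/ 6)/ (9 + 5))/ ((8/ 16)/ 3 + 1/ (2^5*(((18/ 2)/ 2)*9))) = 729/ 157976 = 0.00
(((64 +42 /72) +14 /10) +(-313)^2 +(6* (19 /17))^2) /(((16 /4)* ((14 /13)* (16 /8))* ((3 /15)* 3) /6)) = 3158454689 /27744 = 113842.80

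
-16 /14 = -8 /7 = -1.14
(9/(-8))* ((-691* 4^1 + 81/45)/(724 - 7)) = 41433/9560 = 4.33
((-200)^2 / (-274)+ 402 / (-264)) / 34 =-889179 / 204952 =-4.34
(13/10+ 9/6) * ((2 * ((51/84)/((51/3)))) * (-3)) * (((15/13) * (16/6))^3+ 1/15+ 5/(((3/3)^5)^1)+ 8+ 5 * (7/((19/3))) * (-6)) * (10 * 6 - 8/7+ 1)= -2371530782/7305025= -324.64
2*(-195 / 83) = -390 / 83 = -4.70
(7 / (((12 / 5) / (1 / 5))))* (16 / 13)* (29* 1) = 812 / 39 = 20.82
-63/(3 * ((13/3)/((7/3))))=-147/13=-11.31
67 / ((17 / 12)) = 804 / 17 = 47.29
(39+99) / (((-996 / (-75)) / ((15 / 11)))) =14.17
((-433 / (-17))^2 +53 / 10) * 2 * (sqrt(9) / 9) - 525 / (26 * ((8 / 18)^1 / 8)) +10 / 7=9730754 / 131495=74.00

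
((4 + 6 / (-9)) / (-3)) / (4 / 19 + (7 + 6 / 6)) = -0.14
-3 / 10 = -0.30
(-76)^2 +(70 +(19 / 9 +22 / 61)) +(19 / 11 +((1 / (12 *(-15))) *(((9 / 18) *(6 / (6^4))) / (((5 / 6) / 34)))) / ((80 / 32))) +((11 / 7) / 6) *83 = 2234019506651 / 380457000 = 5871.94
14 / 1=14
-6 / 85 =-0.07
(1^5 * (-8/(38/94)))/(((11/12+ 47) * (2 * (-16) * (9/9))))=141/10925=0.01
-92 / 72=-23 / 18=-1.28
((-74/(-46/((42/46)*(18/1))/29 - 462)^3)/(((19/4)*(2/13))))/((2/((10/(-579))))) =-0.00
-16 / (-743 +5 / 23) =92 / 4271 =0.02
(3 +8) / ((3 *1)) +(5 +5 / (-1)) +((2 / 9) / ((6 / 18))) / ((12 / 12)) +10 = 43 / 3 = 14.33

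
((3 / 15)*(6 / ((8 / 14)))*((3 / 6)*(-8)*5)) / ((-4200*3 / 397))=397 / 300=1.32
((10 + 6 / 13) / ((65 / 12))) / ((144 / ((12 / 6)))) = 68 / 2535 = 0.03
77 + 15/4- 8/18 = 80.31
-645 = -645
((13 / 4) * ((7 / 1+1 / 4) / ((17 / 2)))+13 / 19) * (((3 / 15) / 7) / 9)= 2977 / 271320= 0.01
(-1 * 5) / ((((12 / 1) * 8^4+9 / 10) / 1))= -50 / 491529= -0.00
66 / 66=1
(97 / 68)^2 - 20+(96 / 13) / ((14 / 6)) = -6227749 / 420784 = -14.80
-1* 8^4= -4096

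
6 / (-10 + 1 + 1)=-3 / 4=-0.75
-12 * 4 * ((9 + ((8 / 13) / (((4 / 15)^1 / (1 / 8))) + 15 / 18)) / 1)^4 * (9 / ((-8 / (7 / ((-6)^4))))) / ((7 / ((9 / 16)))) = 6216250684081 / 25268944896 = 246.00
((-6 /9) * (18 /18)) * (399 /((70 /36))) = -684 /5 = -136.80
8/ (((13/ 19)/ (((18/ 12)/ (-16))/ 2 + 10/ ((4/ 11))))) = 33383/ 104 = 320.99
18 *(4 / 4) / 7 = 18 / 7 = 2.57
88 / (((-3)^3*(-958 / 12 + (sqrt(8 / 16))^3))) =176*sqrt(2) / 1376619 + 168608 / 4129857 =0.04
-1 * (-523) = 523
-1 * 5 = -5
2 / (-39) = -2 / 39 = -0.05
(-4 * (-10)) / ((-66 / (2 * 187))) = -680 / 3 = -226.67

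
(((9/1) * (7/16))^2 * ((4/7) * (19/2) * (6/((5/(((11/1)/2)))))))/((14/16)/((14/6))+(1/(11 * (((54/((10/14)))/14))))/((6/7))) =316758519/225040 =1407.57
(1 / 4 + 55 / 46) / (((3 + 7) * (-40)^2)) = 133 / 1472000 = 0.00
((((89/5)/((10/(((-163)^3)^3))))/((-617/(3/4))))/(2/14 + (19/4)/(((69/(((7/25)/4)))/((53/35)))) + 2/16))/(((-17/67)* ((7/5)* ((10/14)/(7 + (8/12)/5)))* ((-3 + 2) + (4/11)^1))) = 78669936247514914156581526074/2787965711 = 28217684291137579975.99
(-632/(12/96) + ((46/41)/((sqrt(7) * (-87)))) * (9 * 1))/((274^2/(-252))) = 1242 * sqrt(7)/22316341 + 318528/18769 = 16.97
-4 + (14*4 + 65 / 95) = 1001 / 19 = 52.68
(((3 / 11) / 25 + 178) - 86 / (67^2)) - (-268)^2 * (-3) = 215649.99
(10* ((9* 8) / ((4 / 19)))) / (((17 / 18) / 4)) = 246240 / 17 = 14484.71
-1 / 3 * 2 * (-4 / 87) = 8 / 261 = 0.03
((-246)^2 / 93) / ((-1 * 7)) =-20172 / 217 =-92.96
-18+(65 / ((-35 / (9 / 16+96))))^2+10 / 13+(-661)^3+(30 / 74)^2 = -64467211747078947 / 223245568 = -288772638.69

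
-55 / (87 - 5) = -0.67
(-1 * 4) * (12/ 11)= -48/ 11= -4.36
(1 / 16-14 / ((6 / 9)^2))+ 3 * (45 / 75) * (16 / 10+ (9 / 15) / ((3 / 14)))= -9407 / 400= -23.52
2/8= 1/4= 0.25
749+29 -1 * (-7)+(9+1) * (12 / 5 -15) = 659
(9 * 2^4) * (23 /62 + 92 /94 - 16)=-2109.64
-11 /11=-1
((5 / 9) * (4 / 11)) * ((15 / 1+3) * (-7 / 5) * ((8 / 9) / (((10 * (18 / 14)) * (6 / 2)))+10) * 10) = -1363936 / 2673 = -510.26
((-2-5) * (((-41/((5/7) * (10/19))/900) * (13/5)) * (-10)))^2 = 246237265729/506250000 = 486.39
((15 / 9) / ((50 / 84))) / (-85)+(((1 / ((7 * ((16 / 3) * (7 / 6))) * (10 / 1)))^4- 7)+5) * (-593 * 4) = 4760744373790524159 / 1003536558080000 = 4743.97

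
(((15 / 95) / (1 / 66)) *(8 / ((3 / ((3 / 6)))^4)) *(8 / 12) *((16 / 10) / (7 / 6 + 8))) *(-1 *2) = -64 / 4275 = -0.01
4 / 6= 2 / 3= 0.67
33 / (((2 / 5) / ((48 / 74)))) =53.51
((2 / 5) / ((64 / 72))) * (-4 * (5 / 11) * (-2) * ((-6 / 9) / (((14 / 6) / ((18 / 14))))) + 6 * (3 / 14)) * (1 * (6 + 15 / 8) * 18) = -19683 / 6160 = -3.20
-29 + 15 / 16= -449 / 16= -28.06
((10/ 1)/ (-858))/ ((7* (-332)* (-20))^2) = -1/ 185361496320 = -0.00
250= 250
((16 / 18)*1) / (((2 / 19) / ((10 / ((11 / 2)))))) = 1520 / 99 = 15.35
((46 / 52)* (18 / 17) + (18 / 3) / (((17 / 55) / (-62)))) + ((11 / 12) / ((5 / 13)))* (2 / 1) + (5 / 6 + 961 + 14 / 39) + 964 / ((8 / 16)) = 5610194 / 3315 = 1692.37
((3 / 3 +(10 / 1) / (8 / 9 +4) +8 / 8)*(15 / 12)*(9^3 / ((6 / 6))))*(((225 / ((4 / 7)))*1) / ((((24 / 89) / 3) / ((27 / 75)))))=5813369.86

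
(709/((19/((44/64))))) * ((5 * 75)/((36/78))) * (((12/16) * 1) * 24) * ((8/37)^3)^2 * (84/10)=15697627545600/48748801771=322.01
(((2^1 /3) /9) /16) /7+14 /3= 7057 /1512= 4.67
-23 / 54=-0.43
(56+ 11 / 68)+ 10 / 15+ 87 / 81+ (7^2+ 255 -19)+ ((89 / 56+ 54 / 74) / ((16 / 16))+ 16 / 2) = 335930621 / 951048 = 353.22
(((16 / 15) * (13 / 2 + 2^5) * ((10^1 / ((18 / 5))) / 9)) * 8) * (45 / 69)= 123200 / 1863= 66.13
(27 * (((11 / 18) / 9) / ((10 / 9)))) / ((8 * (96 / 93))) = 1023 / 5120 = 0.20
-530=-530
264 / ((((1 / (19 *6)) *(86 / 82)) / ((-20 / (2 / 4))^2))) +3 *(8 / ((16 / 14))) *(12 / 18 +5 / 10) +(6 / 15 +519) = 19743209877 / 430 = 45914441.57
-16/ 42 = -8/ 21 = -0.38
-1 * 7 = -7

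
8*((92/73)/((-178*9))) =-368/58473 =-0.01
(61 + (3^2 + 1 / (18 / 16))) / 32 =319 / 144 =2.22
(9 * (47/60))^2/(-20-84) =-19881/41600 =-0.48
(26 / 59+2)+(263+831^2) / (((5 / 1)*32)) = 5097707 / 1180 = 4320.09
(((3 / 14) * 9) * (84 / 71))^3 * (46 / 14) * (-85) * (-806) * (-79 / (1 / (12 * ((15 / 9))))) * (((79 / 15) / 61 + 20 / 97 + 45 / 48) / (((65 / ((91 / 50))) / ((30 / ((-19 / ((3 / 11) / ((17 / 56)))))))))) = 456783942234675890016 / 2213058559415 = 206403911.14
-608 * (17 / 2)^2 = -43928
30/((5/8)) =48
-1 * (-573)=573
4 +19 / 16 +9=227 / 16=14.19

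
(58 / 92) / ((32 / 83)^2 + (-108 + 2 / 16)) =-799124 / 136551345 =-0.01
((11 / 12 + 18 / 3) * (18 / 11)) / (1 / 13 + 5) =1079 / 484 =2.23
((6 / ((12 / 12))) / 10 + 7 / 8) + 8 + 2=459 / 40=11.48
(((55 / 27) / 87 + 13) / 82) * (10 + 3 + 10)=351808 / 96309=3.65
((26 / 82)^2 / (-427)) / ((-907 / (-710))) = -119990 / 651032809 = -0.00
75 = 75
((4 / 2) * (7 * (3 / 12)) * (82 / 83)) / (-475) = -287 / 39425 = -0.01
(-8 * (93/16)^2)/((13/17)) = -353.44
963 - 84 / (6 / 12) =795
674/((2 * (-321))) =-337/321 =-1.05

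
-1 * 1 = -1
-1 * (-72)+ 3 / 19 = 72.16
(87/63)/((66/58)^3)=707281/754677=0.94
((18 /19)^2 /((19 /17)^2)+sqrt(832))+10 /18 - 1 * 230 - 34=-308148367 /1172889+8 * sqrt(13)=-233.88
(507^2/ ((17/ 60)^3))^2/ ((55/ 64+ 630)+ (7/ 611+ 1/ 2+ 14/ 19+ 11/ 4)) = 50898104733633682636800000/ 253006787961323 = 201172882133.95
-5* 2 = -10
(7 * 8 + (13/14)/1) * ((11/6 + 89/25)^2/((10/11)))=5737834927/3150000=1821.53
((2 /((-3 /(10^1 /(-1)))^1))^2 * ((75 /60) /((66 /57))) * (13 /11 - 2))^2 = 22562500 /14641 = 1541.05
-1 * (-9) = 9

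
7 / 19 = 0.37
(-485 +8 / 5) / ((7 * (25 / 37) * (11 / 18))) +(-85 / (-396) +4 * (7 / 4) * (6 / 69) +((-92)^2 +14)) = 66239132809 / 7969500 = 8311.58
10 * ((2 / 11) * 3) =60 / 11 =5.45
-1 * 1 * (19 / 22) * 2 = -19 / 11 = -1.73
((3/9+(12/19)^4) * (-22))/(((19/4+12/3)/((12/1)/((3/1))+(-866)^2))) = -2541247259584/2736741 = -928566.96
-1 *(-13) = 13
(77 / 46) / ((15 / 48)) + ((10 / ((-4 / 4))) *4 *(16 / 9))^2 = 5062.15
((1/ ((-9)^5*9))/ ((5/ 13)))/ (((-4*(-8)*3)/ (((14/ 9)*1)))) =-91/ 1147912560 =-0.00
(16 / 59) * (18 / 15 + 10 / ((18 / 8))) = 4064 / 2655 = 1.53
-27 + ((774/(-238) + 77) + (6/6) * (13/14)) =1621/34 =47.68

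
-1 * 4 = -4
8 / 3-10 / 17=106 / 51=2.08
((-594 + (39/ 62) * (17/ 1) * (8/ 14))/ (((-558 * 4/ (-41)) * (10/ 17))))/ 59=-7409807/ 23813580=-0.31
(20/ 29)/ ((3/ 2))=40/ 87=0.46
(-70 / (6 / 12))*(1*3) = -420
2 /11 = 0.18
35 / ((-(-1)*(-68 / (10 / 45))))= -35 / 306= -0.11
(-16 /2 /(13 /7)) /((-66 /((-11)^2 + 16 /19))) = 64820 /8151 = 7.95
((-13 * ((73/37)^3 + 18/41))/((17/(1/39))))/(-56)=16861451/5931263688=0.00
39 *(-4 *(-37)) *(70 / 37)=10920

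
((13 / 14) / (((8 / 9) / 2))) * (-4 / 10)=-117 / 140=-0.84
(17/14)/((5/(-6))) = -51/35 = -1.46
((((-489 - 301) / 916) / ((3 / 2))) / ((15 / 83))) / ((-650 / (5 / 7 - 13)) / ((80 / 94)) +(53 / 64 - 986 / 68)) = -18044864 / 275050755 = -0.07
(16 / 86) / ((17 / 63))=504 / 731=0.69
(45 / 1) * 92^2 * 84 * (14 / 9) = 49768320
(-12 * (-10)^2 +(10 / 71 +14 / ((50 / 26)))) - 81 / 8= -17078399 / 14200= -1202.70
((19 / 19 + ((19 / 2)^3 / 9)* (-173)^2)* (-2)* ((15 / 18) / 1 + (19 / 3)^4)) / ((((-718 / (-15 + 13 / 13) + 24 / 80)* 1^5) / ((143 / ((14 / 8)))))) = -243797268617045 / 16767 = -14540303490.01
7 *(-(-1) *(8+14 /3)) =88.67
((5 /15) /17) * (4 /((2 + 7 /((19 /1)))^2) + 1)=0.03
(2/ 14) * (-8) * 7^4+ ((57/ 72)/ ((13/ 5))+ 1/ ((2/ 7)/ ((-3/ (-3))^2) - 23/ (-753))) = -1425362459/ 520104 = -2740.53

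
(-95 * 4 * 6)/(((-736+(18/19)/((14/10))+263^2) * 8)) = -12635/3033893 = -0.00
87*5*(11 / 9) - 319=638 / 3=212.67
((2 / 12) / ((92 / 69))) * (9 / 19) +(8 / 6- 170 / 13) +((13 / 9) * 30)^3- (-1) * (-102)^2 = 91762.69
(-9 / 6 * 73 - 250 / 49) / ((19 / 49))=-11231 / 38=-295.55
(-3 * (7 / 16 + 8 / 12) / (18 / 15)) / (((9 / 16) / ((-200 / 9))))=26500 / 243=109.05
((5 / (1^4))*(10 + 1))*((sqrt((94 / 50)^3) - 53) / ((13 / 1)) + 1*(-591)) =-425480 / 13 + 517*sqrt(47) / 325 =-32718.33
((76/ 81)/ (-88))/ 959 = -19/ 1708938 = -0.00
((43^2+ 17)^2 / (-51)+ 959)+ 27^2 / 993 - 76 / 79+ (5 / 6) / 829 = -148840398531431 / 2211107142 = -67314.87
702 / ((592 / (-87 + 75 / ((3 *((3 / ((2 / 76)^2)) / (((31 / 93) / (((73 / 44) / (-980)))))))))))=-815252061 / 7800488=-104.51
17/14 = 1.21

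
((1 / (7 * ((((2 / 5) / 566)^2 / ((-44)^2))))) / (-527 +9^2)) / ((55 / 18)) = -634304880 / 1561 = -406345.21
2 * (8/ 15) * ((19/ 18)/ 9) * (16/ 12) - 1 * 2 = -6682/ 3645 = -1.83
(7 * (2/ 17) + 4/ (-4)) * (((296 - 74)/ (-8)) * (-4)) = -333/ 17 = -19.59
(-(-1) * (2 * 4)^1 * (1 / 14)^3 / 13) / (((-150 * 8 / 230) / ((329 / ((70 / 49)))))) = -1081 / 109200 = -0.01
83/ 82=1.01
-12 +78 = 66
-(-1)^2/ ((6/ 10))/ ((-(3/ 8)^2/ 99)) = 3520/ 3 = 1173.33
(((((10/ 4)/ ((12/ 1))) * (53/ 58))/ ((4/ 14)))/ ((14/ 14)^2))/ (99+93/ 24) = 1855/ 286404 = 0.01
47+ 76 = 123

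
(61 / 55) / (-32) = -61 / 1760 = -0.03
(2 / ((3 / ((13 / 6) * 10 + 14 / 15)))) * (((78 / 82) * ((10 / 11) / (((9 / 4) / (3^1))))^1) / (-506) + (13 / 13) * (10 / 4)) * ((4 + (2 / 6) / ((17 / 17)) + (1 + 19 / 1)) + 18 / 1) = 1593.10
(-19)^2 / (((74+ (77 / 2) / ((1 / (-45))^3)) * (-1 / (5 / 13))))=3610 / 91214201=0.00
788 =788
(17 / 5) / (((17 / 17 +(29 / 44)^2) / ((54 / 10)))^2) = 48.19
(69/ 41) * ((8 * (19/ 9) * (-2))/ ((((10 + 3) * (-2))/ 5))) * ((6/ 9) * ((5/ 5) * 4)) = 139840/ 4797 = 29.15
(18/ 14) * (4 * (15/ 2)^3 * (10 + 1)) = 334125/ 14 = 23866.07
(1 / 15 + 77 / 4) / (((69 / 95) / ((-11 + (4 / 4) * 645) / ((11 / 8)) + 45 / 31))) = 3473306267 / 282348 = 12301.51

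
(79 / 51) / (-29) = -79 / 1479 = -0.05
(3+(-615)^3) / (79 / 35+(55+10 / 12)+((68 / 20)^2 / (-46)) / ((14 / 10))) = -112349843676 / 27971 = -4016654.52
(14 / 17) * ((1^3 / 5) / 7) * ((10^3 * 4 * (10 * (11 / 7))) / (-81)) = -18.26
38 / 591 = 0.06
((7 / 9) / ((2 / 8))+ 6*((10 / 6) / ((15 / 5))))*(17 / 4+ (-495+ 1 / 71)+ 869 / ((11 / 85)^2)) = 1552148063 / 4686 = 331230.91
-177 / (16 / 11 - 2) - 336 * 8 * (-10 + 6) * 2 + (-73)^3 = -734377 / 2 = -367188.50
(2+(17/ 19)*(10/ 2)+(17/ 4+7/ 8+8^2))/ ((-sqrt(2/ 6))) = -11491*sqrt(3)/ 152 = -130.94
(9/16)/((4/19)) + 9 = 747/64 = 11.67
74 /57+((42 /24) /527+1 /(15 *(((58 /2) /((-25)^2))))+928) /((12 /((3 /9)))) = 3401511991 /125442864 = 27.12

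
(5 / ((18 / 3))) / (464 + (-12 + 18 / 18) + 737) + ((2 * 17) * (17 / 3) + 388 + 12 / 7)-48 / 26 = 10777061 / 18564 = 580.54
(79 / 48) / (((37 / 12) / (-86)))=-3397 / 74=-45.91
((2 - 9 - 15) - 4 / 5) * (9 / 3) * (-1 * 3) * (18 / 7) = 18468 / 35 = 527.66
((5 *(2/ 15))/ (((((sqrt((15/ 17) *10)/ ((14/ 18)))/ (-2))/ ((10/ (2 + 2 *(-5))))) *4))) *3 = 7 *sqrt(102)/ 216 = 0.33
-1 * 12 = -12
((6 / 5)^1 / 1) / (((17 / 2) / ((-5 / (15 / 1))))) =-4 / 85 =-0.05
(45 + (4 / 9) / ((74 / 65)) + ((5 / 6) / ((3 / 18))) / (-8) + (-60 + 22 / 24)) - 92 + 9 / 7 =-1958641 / 18648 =-105.03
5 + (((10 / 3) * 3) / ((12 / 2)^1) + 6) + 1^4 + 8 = 65 / 3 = 21.67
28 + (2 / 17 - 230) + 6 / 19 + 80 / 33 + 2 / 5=-10591972 / 53295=-198.74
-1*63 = -63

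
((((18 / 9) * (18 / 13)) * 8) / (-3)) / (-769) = 96 / 9997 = 0.01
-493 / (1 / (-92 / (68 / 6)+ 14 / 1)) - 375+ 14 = -3261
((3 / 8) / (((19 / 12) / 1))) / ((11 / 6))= 27 / 209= 0.13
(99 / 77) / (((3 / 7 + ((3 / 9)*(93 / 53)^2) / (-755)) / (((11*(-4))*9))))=-57261465 / 48047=-1191.78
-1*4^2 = -16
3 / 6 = 1 / 2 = 0.50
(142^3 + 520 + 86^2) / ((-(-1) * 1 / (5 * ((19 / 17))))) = 272764380 / 17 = 16044963.53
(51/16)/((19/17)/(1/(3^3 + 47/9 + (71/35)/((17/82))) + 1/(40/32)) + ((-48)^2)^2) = 803333589/1337860381822144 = 0.00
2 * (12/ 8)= 3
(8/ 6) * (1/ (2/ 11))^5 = 161051/ 24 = 6710.46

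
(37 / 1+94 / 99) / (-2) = -3757 / 198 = -18.97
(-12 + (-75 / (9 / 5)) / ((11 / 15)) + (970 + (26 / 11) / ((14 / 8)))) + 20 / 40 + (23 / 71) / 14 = 4937005 / 5467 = 903.06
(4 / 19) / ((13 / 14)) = 56 / 247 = 0.23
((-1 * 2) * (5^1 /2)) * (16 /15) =-5.33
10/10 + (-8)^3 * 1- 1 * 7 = -518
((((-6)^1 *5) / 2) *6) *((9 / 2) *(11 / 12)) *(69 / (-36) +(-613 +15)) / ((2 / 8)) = 3563505 / 4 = 890876.25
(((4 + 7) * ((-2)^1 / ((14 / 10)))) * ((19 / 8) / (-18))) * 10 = 5225 / 252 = 20.73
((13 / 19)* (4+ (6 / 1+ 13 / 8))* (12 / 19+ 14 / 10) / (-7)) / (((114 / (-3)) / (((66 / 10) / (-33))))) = -233337 / 19205200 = -0.01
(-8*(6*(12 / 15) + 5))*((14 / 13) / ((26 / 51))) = -139944 / 845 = -165.61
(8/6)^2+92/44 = 383/99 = 3.87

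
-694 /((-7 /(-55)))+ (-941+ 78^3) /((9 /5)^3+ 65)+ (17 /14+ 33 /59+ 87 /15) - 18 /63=11343359774 /9141755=1240.83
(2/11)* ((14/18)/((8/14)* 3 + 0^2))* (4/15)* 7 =686/4455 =0.15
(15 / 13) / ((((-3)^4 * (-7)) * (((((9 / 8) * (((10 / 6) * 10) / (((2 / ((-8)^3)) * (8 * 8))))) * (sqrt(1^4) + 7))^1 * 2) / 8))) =1 / 73710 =0.00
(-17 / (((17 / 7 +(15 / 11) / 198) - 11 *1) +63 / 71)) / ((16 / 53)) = 162550311 / 22160872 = 7.34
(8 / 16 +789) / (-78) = -1579 / 156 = -10.12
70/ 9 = 7.78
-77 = -77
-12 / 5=-2.40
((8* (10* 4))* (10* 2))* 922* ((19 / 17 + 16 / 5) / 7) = 3639653.11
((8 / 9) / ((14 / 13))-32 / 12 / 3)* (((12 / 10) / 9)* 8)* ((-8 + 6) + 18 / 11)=256 / 10395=0.02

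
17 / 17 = 1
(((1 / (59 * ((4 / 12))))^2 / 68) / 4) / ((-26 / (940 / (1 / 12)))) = -6345 / 1538602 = -0.00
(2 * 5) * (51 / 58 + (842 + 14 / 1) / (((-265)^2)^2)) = 251509131523 / 28602993625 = 8.79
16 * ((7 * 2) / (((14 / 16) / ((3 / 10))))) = 384 / 5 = 76.80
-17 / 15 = -1.13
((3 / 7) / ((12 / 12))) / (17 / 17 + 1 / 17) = 0.40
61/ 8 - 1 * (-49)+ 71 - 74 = 429/ 8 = 53.62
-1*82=-82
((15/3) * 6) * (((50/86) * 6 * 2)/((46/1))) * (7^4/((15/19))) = 13685700/989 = 13837.92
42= 42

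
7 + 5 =12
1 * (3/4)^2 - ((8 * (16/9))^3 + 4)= -33594527/11664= -2880.19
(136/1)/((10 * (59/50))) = 11.53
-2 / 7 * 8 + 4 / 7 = -12 / 7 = -1.71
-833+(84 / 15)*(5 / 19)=-15799 / 19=-831.53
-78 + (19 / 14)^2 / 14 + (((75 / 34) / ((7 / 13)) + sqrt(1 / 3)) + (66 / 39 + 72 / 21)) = -41631567 / 606424 + sqrt(3) / 3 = -68.07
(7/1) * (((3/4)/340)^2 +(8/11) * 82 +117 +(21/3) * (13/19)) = 490931942767/386566400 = 1269.98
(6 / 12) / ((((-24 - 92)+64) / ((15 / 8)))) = -15 / 832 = -0.02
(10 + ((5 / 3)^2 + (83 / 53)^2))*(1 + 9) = 3850360 / 25281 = 152.30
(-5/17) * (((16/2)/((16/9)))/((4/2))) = -45/68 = -0.66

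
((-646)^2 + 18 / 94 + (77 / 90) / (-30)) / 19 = 52957421081 / 2411100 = 21964.01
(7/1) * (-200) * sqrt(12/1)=-2800 * sqrt(3)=-4849.74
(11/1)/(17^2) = 11/289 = 0.04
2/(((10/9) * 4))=9/20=0.45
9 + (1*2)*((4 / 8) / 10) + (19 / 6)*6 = 281 / 10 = 28.10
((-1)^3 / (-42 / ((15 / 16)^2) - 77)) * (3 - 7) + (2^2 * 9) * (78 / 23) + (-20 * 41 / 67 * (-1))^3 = 126587819606236 / 64741341091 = 1955.29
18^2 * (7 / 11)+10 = 2378 / 11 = 216.18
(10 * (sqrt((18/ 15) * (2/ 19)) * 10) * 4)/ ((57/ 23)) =3680 * sqrt(285)/ 1083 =57.36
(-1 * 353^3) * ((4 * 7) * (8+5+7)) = -24632707120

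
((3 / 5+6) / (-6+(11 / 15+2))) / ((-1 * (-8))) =-99 / 392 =-0.25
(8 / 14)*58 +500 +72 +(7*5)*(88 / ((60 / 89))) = 108650 / 21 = 5173.81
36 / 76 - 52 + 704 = 12397 / 19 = 652.47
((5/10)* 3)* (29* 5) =435/2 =217.50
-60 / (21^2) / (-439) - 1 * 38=-2452234 / 64533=-38.00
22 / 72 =11 / 36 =0.31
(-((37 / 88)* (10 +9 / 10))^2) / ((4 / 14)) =-113855623 / 1548800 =-73.51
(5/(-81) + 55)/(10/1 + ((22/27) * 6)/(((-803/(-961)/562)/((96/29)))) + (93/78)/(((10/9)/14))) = 1224684500/243205855641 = 0.01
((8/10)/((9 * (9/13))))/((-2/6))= -52/135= -0.39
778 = 778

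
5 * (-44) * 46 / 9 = -1124.44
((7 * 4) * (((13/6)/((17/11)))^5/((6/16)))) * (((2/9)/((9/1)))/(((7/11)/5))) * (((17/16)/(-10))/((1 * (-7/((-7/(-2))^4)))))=225614492041939/1262548871424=178.70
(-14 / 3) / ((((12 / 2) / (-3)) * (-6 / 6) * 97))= -0.02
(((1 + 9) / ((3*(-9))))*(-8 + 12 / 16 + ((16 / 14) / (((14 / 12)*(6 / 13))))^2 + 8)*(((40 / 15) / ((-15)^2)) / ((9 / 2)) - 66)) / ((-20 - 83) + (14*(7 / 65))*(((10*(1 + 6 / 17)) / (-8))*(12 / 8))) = -8943399790676 / 7437996830565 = -1.20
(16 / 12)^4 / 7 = 256 / 567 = 0.45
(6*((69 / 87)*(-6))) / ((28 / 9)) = -1863 / 203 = -9.18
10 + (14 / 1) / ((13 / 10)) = 270 / 13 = 20.77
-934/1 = -934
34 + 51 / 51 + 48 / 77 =2743 / 77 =35.62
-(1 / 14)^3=-1 / 2744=-0.00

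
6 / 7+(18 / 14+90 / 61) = 1545 / 427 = 3.62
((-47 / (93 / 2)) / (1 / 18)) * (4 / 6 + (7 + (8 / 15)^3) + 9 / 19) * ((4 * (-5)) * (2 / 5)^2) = 1599437824 / 3313125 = 482.76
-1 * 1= -1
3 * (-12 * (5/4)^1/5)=-9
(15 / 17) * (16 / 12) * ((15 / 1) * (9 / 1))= 2700 / 17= 158.82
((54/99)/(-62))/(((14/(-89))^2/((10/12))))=-39605/133672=-0.30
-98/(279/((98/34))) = -1.01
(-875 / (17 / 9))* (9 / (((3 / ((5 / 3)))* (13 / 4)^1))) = -157500 / 221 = -712.67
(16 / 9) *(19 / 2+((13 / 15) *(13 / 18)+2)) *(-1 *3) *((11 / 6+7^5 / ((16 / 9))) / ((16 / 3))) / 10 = -742996649 / 64800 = -11466.00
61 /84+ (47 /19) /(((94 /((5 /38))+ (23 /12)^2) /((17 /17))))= 86008661 /117878964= 0.73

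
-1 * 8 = -8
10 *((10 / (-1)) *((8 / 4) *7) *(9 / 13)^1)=-12600 / 13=-969.23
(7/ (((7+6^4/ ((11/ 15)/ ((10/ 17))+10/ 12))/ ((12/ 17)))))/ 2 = 0.00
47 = 47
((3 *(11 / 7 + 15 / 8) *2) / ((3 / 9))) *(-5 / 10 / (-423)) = 193 / 2632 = 0.07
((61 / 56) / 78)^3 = 226981 / 83338924032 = 0.00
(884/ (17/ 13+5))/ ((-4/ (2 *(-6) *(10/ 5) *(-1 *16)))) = -551616/ 41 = -13454.05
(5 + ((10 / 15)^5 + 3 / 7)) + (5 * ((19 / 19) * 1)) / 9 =10403 / 1701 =6.12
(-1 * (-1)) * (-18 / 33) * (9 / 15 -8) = 222 / 55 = 4.04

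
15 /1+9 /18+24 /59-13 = 343 /118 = 2.91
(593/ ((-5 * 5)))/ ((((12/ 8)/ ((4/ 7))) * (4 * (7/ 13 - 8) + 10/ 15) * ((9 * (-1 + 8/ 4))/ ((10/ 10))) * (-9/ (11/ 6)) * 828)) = -0.00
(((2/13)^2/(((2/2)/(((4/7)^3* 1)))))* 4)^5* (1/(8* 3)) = 140737488355328/1963475009163309593863821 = 0.00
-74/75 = -0.99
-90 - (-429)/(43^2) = -165981/1849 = -89.77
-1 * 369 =-369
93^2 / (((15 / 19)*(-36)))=-18259 / 60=-304.32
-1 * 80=-80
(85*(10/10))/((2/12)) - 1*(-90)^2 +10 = -7580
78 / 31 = 2.52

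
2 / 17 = 0.12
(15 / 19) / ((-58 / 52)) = -390 / 551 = -0.71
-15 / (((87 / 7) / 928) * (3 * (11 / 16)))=-17920 / 33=-543.03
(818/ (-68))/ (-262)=409/ 8908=0.05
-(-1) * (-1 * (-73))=73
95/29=3.28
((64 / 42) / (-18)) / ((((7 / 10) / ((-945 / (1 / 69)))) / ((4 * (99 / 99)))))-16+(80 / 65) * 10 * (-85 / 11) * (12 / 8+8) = 30653984 / 1001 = 30623.36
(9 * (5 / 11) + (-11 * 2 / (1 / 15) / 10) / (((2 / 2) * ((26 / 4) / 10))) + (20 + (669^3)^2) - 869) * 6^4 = 116188115598686486576.90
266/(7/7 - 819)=-133/409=-0.33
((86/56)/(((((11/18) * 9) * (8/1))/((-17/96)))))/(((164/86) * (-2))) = 31433/19396608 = 0.00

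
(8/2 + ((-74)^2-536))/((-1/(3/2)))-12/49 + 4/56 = -726785/98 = -7416.17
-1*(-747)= 747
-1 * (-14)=14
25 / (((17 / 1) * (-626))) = -25 / 10642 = -0.00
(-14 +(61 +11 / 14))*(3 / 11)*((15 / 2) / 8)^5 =9.44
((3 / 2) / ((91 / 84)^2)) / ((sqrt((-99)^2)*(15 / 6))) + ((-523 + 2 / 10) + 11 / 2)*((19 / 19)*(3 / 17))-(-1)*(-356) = -141354869 / 316030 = -447.28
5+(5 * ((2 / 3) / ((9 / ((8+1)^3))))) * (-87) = -23485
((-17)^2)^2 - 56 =83465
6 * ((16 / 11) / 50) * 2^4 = 2.79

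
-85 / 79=-1.08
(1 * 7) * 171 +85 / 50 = 11987 / 10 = 1198.70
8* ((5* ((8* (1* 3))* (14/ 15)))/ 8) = 112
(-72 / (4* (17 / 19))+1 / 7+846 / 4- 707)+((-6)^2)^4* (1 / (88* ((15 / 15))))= 48619063 / 2618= 18571.07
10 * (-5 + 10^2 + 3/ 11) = 10480/ 11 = 952.73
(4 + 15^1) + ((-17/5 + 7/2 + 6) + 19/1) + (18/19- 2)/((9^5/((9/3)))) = 164923657/3739770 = 44.10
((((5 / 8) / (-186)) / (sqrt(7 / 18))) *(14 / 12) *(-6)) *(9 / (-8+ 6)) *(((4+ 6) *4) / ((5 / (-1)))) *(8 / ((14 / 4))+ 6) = 1305 *sqrt(14) / 434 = 11.25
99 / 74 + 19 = 1505 / 74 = 20.34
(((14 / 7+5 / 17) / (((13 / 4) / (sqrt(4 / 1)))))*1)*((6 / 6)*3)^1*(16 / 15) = 384 / 85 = 4.52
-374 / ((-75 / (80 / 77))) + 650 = 68794 / 105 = 655.18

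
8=8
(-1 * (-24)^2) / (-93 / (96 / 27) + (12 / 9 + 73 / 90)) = 829440 / 34577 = 23.99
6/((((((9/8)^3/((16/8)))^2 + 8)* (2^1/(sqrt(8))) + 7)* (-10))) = -0.05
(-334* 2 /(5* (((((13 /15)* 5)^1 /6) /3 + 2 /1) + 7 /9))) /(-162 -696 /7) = 42084 /248575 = 0.17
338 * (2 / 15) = 676 / 15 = 45.07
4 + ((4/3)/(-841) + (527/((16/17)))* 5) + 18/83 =9394599643/3350544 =2803.90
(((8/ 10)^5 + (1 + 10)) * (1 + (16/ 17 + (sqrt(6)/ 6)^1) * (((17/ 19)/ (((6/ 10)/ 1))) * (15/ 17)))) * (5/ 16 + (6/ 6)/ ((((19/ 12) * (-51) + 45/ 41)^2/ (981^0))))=10072669589073 * sqrt(6)/ 12968789644000 + 21847620338699337/ 2755867799350000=9.83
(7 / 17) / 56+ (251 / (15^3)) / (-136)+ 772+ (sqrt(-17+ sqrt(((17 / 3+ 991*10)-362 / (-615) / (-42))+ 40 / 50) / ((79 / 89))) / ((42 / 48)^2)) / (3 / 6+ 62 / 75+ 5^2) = 640*sqrt(-1966298353425+ 30268455*sqrt(183781864910)) / 4387248173+ 88587781 / 114750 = 772.49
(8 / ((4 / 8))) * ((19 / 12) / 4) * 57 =361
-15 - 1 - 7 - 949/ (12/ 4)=-1018/ 3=-339.33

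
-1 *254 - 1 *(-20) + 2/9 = -2104/9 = -233.78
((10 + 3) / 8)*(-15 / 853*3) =-585 / 6824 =-0.09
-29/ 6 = -4.83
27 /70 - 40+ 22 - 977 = -69623 /70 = -994.61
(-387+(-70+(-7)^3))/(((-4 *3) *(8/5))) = 125/3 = 41.67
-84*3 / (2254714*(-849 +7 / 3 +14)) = 27 / 201152699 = 0.00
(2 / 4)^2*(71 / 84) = 0.21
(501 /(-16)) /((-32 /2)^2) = -501 /4096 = -0.12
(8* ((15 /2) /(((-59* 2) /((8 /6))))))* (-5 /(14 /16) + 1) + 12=6276 /413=15.20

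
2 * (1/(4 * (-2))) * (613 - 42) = -571/4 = -142.75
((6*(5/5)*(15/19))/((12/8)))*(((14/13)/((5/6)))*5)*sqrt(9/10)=1512*sqrt(10)/247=19.36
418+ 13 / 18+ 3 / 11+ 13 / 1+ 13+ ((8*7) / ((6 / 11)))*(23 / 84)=473.11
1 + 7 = 8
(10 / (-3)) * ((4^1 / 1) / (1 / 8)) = -106.67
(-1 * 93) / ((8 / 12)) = -279 / 2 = -139.50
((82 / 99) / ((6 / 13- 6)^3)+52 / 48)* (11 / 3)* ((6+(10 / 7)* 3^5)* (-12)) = -16757.39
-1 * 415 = -415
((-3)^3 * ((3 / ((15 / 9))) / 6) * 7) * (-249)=141183 / 10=14118.30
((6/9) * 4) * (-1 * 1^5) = -2.67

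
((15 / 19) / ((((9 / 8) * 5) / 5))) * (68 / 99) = 2720 / 5643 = 0.48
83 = 83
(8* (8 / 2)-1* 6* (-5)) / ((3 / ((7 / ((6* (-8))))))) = -3.01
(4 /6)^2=4 /9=0.44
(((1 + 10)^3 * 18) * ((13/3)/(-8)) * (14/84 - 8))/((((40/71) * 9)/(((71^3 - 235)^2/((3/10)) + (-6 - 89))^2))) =3645875357232724326669471000.00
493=493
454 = 454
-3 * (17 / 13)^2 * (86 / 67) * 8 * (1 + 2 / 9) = -2187152 / 33969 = -64.39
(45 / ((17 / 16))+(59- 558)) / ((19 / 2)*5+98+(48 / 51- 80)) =-15526 / 2259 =-6.87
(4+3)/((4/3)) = 5.25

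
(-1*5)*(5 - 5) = 0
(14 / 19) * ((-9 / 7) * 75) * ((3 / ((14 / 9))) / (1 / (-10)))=1370.30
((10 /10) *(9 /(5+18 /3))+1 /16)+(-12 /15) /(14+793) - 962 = -682549199 /710160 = -961.12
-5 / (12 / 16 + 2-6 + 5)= -20 / 7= -2.86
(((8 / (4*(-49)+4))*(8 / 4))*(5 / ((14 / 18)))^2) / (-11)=675 / 2156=0.31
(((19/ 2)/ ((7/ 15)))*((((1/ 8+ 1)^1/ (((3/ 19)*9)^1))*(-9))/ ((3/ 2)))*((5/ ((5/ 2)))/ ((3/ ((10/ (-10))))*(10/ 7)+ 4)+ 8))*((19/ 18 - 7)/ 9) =63.87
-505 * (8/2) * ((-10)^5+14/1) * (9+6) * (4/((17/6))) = 4277048188.24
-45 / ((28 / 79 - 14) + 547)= -237 / 2809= -0.08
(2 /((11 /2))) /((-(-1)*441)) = 4 /4851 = 0.00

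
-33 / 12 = -11 / 4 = -2.75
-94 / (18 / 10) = -470 / 9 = -52.22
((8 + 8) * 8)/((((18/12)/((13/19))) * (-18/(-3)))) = 1664/171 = 9.73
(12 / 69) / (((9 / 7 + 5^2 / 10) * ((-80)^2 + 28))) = 14 / 1958933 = 0.00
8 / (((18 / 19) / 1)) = 76 / 9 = 8.44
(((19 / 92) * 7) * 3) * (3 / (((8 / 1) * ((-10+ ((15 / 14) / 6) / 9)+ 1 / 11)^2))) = 574858053 / 34567738174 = 0.02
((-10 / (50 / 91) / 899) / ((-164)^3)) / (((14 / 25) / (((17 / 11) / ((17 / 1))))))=0.00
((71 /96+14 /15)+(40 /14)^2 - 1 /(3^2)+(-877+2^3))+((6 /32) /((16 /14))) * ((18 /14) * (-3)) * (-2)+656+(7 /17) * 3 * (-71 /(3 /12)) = -1326268081 /2399040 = -552.83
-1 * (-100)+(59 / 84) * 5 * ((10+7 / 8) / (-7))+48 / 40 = 750633 / 7840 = 95.74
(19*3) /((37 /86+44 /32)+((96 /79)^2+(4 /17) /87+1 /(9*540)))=73301131404360 /4224240395573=17.35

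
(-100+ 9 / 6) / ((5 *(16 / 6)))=-7.39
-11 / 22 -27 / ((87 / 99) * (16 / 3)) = -2905 / 464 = -6.26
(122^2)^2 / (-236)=-55383364 / 59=-938701.08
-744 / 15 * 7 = -1736 / 5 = -347.20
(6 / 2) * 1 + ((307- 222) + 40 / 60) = 266 / 3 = 88.67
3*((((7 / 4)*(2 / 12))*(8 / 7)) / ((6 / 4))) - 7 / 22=23 / 66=0.35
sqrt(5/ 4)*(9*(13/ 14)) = 117*sqrt(5)/ 28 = 9.34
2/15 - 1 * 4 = -3.87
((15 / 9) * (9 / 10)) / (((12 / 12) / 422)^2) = 267126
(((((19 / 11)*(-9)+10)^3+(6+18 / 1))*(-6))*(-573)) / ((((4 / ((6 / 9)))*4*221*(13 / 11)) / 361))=-40343988561 / 1390532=-29013.35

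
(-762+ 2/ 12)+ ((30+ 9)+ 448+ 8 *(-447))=-23105/ 6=-3850.83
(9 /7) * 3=27 /7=3.86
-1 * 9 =-9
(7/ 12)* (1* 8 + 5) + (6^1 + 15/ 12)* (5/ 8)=1163/ 96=12.11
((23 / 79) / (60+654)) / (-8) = -23 / 451248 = -0.00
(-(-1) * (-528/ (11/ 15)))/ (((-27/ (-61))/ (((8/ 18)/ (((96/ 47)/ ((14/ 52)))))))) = -100345/ 1053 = -95.29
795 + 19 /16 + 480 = 20419 /16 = 1276.19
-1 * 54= -54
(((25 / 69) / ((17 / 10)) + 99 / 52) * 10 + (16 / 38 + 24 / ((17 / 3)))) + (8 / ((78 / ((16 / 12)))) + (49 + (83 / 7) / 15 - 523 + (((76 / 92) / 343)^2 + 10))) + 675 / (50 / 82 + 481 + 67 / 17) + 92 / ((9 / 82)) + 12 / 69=902822802891287371 / 2242817145872310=402.54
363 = 363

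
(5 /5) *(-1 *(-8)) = 8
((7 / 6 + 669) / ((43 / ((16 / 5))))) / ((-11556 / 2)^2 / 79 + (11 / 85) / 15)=216008120 / 1830348232667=0.00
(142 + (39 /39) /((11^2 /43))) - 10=16015 /121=132.36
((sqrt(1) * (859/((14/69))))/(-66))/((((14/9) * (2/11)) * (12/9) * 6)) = -177813/6272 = -28.35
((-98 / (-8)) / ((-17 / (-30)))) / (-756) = -0.03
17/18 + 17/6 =34/9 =3.78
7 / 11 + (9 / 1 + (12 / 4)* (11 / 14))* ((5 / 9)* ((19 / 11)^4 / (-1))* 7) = -34479163 / 87846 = -392.50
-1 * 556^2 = -309136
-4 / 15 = -0.27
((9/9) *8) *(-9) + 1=-71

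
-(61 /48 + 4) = -253 /48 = -5.27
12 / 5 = 2.40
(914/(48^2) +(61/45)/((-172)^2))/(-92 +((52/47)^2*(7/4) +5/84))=-0.00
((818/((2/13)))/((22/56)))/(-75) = -148876/825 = -180.46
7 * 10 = 70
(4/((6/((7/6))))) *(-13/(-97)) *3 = 91/291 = 0.31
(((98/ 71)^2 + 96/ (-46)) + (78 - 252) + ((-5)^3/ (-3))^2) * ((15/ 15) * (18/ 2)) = 1629852953/ 115943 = 14057.36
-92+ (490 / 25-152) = -1122 / 5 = -224.40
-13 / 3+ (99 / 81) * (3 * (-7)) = -30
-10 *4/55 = -0.73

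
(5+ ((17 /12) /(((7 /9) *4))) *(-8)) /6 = 19 /84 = 0.23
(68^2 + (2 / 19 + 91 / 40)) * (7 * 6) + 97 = 73873889 / 380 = 194404.97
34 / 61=0.56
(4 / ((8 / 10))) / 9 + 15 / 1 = 140 / 9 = 15.56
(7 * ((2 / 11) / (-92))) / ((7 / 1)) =-1 / 506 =-0.00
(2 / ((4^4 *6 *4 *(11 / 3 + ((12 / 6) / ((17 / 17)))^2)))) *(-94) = -47 / 11776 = -0.00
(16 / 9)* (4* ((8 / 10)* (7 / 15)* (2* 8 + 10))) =46592 / 675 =69.03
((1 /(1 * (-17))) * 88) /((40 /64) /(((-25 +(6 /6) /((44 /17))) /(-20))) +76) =-47652 /704293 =-0.07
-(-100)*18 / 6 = 300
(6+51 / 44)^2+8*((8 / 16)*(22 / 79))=8009143 / 152944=52.37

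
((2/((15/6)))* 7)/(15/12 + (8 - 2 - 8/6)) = 336/355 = 0.95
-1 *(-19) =19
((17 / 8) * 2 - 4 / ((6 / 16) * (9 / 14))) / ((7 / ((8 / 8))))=-1333 / 756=-1.76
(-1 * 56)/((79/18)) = -1008/79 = -12.76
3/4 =0.75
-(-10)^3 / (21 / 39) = 13000 / 7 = 1857.14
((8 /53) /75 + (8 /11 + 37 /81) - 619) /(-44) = 364687837 /25972650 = 14.04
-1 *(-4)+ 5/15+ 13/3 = 26/3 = 8.67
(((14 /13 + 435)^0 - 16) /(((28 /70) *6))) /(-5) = 5 /4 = 1.25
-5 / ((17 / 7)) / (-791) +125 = 240130 / 1921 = 125.00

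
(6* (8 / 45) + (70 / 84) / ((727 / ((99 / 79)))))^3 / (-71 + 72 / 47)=-0.02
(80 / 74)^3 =64000 / 50653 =1.26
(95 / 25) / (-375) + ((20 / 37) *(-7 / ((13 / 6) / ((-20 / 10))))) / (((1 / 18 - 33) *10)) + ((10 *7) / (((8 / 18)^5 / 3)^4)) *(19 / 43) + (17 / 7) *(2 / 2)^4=2451635688862804941856247894733149 / 88498797222895288320000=27702474675.31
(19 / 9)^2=361 / 81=4.46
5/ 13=0.38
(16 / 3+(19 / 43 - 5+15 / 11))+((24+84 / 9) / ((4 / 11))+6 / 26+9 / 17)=94.57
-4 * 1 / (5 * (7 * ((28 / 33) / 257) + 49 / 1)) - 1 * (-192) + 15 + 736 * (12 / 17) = 25674990867 / 35340025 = 726.51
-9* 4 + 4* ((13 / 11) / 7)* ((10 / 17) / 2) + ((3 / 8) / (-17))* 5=-376067 / 10472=-35.91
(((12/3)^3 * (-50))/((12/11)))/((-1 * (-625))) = -352/75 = -4.69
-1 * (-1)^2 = -1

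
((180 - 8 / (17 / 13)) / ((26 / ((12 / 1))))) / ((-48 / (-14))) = 5173 / 221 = 23.41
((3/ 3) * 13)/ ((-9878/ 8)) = -52/ 4939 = -0.01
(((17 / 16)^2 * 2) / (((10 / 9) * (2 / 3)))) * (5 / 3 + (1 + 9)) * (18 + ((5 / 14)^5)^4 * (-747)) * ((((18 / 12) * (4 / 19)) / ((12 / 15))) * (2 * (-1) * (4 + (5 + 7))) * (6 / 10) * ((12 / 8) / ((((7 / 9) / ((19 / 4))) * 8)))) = -5555.07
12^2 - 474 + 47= -283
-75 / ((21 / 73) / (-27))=7039.29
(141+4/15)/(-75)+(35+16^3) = 4129.12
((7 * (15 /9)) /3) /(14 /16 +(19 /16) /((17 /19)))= 9520 /5391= 1.77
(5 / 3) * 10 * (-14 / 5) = -140 / 3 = -46.67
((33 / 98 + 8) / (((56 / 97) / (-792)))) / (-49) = 7845651 / 33614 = 233.40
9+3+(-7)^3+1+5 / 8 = -2635 / 8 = -329.38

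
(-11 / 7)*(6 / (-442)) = 0.02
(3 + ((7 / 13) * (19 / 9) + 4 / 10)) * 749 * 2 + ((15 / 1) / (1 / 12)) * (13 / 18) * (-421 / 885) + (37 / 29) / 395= 532500496589 / 79073865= 6734.22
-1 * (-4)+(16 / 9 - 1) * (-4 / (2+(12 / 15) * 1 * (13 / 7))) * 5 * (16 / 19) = 2524 / 10431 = 0.24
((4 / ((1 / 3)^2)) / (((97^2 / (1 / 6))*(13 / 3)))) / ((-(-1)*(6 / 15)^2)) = 225 / 244634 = 0.00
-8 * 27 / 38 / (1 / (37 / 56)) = -999 / 266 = -3.76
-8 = -8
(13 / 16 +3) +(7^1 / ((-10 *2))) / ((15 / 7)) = 4379 / 1200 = 3.65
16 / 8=2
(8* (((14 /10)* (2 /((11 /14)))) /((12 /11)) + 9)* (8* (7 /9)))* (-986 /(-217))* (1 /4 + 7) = 84180736 /4185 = 20114.87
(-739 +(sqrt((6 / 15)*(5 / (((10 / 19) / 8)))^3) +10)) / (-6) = 243 / 2 -76*sqrt(190) / 15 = 51.66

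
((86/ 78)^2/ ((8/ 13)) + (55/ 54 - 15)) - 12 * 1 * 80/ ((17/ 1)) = -3268801/ 47736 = -68.48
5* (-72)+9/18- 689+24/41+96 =-78057/82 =-951.91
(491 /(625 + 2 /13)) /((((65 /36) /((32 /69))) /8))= 1.61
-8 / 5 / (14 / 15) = -12 / 7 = -1.71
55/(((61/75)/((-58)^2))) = 13876500/61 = 227483.61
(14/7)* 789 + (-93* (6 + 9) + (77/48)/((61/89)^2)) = 33295181/178608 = 186.41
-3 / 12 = -1 / 4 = -0.25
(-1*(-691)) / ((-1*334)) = -691 / 334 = -2.07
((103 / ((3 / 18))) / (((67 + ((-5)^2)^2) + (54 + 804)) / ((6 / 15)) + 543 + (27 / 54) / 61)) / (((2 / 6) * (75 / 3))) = 226188 / 13474925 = 0.02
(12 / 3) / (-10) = -2 / 5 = -0.40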